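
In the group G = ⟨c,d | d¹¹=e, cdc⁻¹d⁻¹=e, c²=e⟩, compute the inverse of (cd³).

The order of (cd³) is 22 (smallest k with (cd³)ᵏ = e), so (cd³)⁻¹ = (cd³)²¹ = cd⁸.
Check: (cd³) · (cd⁸) → (cd³) · c = d³;   (d³) · d⁸ = e, giving e as required.

Answer: cd⁸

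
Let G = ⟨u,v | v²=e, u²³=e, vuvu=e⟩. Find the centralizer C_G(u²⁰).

⟨u²⁰⟩ ⊆ C_G(u²⁰) since powers of u²⁰ commute with u²⁰; so |C_G(u²⁰)| ≥ |⟨u²⁰⟩| = 23.
By orbit–stabilizer, |C_G(u²⁰)| = |G| / |conj. class of u²⁰| = 46 / 2 = 23.
The 23 elements commuting with u²⁰ are {e, u, u², u³, u⁴, u⁵, u⁶, u⁷, u⁸, u⁹, u¹⁰, u¹¹, u¹², u¹³, u¹⁴, u¹⁵, u¹⁶, u¹⁷, u¹⁸, u¹⁹, u²⁰, u²¹, u²²}.

Answer: {e, u, u², u³, u⁴, u⁵, u⁶, u⁷, u⁸, u⁹, u¹⁰, u¹¹, u¹², u¹³, u¹⁴, u¹⁵, u¹⁶, u¹⁷, u¹⁸, u¹⁹, u²⁰, u²¹, u²²}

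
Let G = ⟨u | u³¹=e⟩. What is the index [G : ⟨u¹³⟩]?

First find ord(u¹³) by computing successive powers:
  (u¹³)¹ = u¹³, (u¹³)² = u²⁶, (u¹³)³ = u⁸, (u¹³)⁴ = u²¹, (u¹³)⁵ = u³, (u¹³)⁶ = u¹⁶, (u¹³)⁷ = u²⁹, (u¹³)⁸ = u¹¹, (u¹³)⁹ = u²⁴, (u¹³)¹⁰ = u⁶, (u¹³)¹¹ = u¹⁹, (u¹³)¹² = u, (u¹³)¹³ = u¹⁴, (u¹³)¹⁴ = u²⁷, (u¹³)¹⁵ = u⁹, (u¹³)¹⁶ = u²², (u¹³)¹⁷ = u⁴, (u¹³)¹⁸ = u¹⁷, (u¹³)¹⁹ = u³⁰, (u¹³)²⁰ = u¹², (u¹³)²¹ = u²⁵, (u¹³)²² = u⁷, (u¹³)²³ = u²⁰, (u¹³)²⁴ = u², (u¹³)²⁵ = u¹⁵, (u¹³)²⁶ = u²⁸, (u¹³)²⁷ = u¹⁰, (u¹³)²⁸ = u²³, (u¹³)²⁹ = u⁵, (u¹³)³⁰ = u¹⁸, (u¹³)³¹ = e.
So |⟨u¹³⟩| = ord(u¹³) = 31. With |G| = 31, by Lagrange [G : ⟨u¹³⟩] = 31/31 = 1.

Answer: 1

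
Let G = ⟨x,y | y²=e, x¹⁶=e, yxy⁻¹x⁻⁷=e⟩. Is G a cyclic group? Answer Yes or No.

Every cyclic group is abelian. But x·y = xy while y·x = x⁷y, so x·y ≠ y·x and G is not abelian. Hence G is not cyclic.

Answer: No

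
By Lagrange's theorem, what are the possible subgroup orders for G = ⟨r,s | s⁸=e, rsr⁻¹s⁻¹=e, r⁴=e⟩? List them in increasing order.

|G| = 32 = 2⁵. By Lagrange's theorem the order of any subgroup divides 32; the divisors of 32 are 1, 2, 4, 8, 16, 32.

Answer: 1, 2, 4, 8, 16, 32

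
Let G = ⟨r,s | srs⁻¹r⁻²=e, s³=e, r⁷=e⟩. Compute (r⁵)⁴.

Compute successive powers of (r⁵), reducing at each step:
  (r⁵)²: (r⁵) · r⁵ = r³
  (r⁵)³: (r³) · r⁵ = r
  (r⁵)⁴: r · r⁵ = r⁶

Answer: r⁶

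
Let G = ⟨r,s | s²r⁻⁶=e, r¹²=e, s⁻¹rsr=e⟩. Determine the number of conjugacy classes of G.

The conjugacy classes (representative and size) are:
  [e] (size 1), [r¹¹] (size 2), [r²] (size 2), [r⁹] (size 2), [r⁴] (size 2), [r⁵] (size 2), [r⁶] (size 1), [r²s] (size 6), [rs] (size 6).
Class equation: 1 + 2 + 2 + 2 + 2 + 2 + 1 + 6 + 6 = 24 = |G|. So G has 9 conjugacy classes.

Answer: 9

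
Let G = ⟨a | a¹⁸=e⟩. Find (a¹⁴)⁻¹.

The order of (a¹⁴) is 9 (smallest k with (a¹⁴)ᵏ = e), so (a¹⁴)⁻¹ = (a¹⁴)⁸ = a⁴.
Check: (a¹⁴) · (a⁴) → (a¹⁴) · a⁴ = e, giving e as required.

Answer: a⁴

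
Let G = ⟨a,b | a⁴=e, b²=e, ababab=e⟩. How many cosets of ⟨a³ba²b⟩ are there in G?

First find ord(a³ba²b) by computing successive powers:
  (a³ba²b)¹ = a³ba²b, (a³ba²b)² = e.
So |⟨a³ba²b⟩| = ord(a³ba²b) = 2. With |G| = 24, by Lagrange [G : ⟨a³ba²b⟩] = 24/2 = 12.

Answer: 12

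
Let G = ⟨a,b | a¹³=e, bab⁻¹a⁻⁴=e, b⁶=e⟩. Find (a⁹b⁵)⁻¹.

The order of (a⁹b⁵) is 6 (smallest k with (a⁹b⁵)ᵏ = e), so (a⁹b⁵)⁻¹ = (a⁹b⁵)⁵ = a³b.
Check: (a⁹b⁵) · (a³b) → (a⁹b⁵) · a³ = b⁵;   (b⁵) · b = e, giving e as required.

Answer: a³b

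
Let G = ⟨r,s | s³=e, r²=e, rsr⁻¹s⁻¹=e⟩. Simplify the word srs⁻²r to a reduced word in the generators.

Multiply left to right, reducing at each step:
  s · r = rs
  (rs) · s⁻² = rs²
  (rs²) · r = s²

Answer: s²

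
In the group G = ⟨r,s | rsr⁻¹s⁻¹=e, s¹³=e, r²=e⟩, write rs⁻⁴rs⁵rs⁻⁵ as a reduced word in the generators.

Multiply left to right, reducing at each step:
  r · s⁻⁴ = rs⁹
  (rs⁹) · r = s⁹
  (s⁹) · s⁵ = s
  s · r = rs
  (rs) · s⁻⁵ = rs⁹

Answer: rs⁹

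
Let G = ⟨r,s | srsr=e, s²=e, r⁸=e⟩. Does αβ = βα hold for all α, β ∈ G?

r·s = rs but s·r = r⁷s, so r·s ≠ s·r and G is not abelian.

Answer: No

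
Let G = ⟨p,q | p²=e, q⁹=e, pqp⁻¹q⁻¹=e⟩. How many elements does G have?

Enumerate words in the generators, reducing via the relations: the distinct elements are
  {e, p, q, pq, q², q³, q⁴, q⁵, q⁶, q⁷, q⁸, pq², pq³, pq⁴, pq⁵, pq⁶, pq⁷, pq⁸}.
No further products give new elements, so |G| = 18.

Answer: 18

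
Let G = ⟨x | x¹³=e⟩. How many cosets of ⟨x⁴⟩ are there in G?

First find ord(x⁴) by computing successive powers:
  (x⁴)¹ = x⁴, (x⁴)² = x⁸, (x⁴)³ = x¹², (x⁴)⁴ = x³, (x⁴)⁵ = x⁷, (x⁴)⁶ = x¹¹, (x⁴)⁷ = x², (x⁴)⁸ = x⁶, (x⁴)⁹ = x¹⁰, (x⁴)¹⁰ = x, (x⁴)¹¹ = x⁵, (x⁴)¹² = x⁹, (x⁴)¹³ = e.
So |⟨x⁴⟩| = ord(x⁴) = 13. With |G| = 13, by Lagrange [G : ⟨x⁴⟩] = 13/13 = 1.

Answer: 1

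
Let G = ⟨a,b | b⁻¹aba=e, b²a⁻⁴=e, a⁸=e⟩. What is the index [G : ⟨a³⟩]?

First find ord(a³) by computing successive powers:
  (a³)¹ = a³, (a³)² = a⁶, (a³)³ = a, (a³)⁴ = a⁴, (a³)⁵ = a⁷, (a³)⁶ = a², (a³)⁷ = a⁵, (a³)⁸ = e.
So |⟨a³⟩| = ord(a³) = 8. With |G| = 16, by Lagrange [G : ⟨a³⟩] = 16/8 = 2.

Answer: 2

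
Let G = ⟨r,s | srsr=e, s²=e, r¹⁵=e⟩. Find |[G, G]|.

G' = [G, G] is generated by all commutators. The generator-pair commutators are: [r, s] = r².
The subgroup they normally generate is {e, r, r², r³, r⁴, r⁵, r⁶, r⁷, r⁸, r⁹, r¹⁰, r¹¹, r¹², r¹³, r¹⁴}, of order 15.
Check: |G/G'| = 30/15 = 2 is the order of the abelianisation.

Answer: 15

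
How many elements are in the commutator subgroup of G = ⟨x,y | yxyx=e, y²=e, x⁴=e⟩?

G' = [G, G] is generated by all commutators. The generator-pair commutators are: [x, y] = x².
The subgroup they normally generate is {e, x²}, of order 2.
Check: |G/G'| = 8/2 = 4 is the order of the abelianisation.

Answer: 2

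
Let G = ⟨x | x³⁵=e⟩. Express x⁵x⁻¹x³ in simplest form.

Multiply left to right, reducing at each step:
  (x⁵) · x⁻¹ = x⁴
  (x⁴) · x³ = x⁷

Answer: x⁷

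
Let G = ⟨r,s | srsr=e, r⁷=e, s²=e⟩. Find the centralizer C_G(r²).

⟨r²⟩ ⊆ C_G(r²) since powers of r² commute with r²; so |C_G(r²)| ≥ |⟨r²⟩| = 7.
By orbit–stabilizer, |C_G(r²)| = |G| / |conj. class of r²| = 14 / 2 = 7.
The 7 elements commuting with r² are {e, r, r², r³, r⁴, r⁵, r⁶}.

Answer: {e, r, r², r³, r⁴, r⁵, r⁶}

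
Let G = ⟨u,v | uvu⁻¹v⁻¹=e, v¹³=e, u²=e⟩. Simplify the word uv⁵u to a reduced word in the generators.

Multiply left to right, reducing at each step:
  u · v⁵ = uv⁵
  (uv⁵) · u = v⁵

Answer: v⁵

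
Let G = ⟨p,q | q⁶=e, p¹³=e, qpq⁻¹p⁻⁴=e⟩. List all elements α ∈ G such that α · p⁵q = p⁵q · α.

⟨p⁵q⟩ ⊆ C_G(p⁵q) since powers of p⁵q commute with p⁵q; so |C_G(p⁵q)| ≥ |⟨p⁵q⟩| = 6.
By orbit–stabilizer, |C_G(p⁵q)| = |G| / |conj. class of p⁵q| = 78 / 13 = 6.
The 6 elements commuting with p⁵q are {e, pq³, p⁵q, p²q⁵, p⁹q⁴, p¹²q²}.

Answer: {e, pq³, p⁵q, p²q⁵, p⁹q⁴, p¹²q²}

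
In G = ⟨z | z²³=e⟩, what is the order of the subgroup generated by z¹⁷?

|⟨z¹⁷⟩| equals the order of z¹⁷. Compute successive powers until reaching e:
  (z¹⁷)¹ = z¹⁷, (z¹⁷)² = z¹¹, (z¹⁷)³ = z⁵, (z¹⁷)⁴ = z²², (z¹⁷)⁵ = z¹⁶, (z¹⁷)⁶ = z¹⁰, (z¹⁷)⁷ = z⁴, (z¹⁷)⁸ = z²¹, (z¹⁷)⁹ = z¹⁵, (z¹⁷)¹⁰ = z⁹, (z¹⁷)¹¹ = z³, (z¹⁷)¹² = z²⁰, (z¹⁷)¹³ = z¹⁴, (z¹⁷)¹⁴ = z⁸, (z¹⁷)¹⁵ = z², (z¹⁷)¹⁶ = z¹⁹, (z¹⁷)¹⁷ = z¹³, (z¹⁷)¹⁸ = z⁷, (z¹⁷)¹⁹ = z, (z¹⁷)²⁰ = z¹⁸, (z¹⁷)²¹ = z¹², (z¹⁷)²² = z⁶, (z¹⁷)²³ = e.
The smallest positive k with (z¹⁷)ᵏ = e is 23, so |⟨z¹⁷⟩| = 23.

Answer: 23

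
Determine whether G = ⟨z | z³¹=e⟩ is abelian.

G has a single generator, so G is cyclic and hence abelian.

Answer: Yes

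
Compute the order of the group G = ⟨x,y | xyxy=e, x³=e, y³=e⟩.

Enumerate words in the generators, reducing via the relations: the distinct elements are
  {e, x, y, xy, x², y², xy², x²y, yx², y²x, xy²x, x²y²}.
No further products give new elements, so |G| = 12.

Answer: 12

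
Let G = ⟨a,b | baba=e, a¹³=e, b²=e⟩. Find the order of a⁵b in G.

Compute successive powers until reaching e:
  (a⁵b)¹ = a⁵b, (a⁵b)² = e.
The smallest positive k with (a⁵b)ᵏ = e is 2.

Answer: 2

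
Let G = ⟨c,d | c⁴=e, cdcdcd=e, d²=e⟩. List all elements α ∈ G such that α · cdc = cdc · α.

⟨cdc⟩ ⊆ C_G(cdc) since powers of cdc commute with cdc; so |C_G(cdc)| ≥ |⟨cdc⟩| = 4.
By orbit–stabilizer, |C_G(cdc)| = |G| / |conj. class of cdc| = 24 / 6 = 4.
The 4 elements commuting with cdc are {e, cdc, c³dc³, dc²d}.

Answer: {e, cdc, c³dc³, dc²d}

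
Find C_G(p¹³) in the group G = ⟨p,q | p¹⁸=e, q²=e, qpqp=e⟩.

⟨p¹³⟩ ⊆ C_G(p¹³) since powers of p¹³ commute with p¹³; so |C_G(p¹³)| ≥ |⟨p¹³⟩| = 18.
By orbit–stabilizer, |C_G(p¹³)| = |G| / |conj. class of p¹³| = 36 / 2 = 18.
The 18 elements commuting with p¹³ are {e, p, p², p³, p⁴, p⁵, p⁶, p⁷, p⁸, p⁹, p¹⁰, p¹¹, p¹², p¹³, p¹⁴, p¹⁵, p¹⁶, p¹⁷}.

Answer: {e, p, p², p³, p⁴, p⁵, p⁶, p⁷, p⁸, p⁹, p¹⁰, p¹¹, p¹², p¹³, p¹⁴, p¹⁵, p¹⁶, p¹⁷}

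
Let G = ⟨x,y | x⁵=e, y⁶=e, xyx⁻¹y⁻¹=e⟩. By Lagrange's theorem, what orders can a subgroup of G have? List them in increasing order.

|G| = 30 = 2 · 3 · 5. By Lagrange's theorem the order of any subgroup divides 30; the divisors of 30 are 1, 2, 3, 5, 6, 10, 15, 30.

Answer: 1, 2, 3, 5, 6, 10, 15, 30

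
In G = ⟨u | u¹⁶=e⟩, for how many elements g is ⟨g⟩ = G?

G is cyclic of order 16. An element generates G iff its order is 16, and a cyclic group of order 16 has exactly φ(16) = 8 such elements.

Answer: 8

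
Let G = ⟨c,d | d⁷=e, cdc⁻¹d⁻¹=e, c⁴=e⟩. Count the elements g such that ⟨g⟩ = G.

G is cyclic of order 28. An element generates G iff its order is 28, and a cyclic group of order 28 has exactly φ(28) = 12 such elements.

Answer: 12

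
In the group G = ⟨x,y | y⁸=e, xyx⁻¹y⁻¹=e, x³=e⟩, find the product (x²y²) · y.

Compute (x²y²) · y by multiplying left to right and reducing via the relations at each step:
  (x²y²) · y = x²y³

Answer: x²y³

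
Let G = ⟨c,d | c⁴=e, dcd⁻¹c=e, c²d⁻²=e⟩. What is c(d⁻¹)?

Compute c · (d⁻¹) by multiplying left to right and reducing via the relations at each step:
  c · d⁻¹ = cd⁻¹

Answer: cd⁻¹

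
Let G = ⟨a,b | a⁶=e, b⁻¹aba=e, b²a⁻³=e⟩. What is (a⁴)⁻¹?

The order of (a⁴) is 3 (smallest k with (a⁴)ᵏ = e), so (a⁴)⁻¹ = (a⁴)² = a².
Check: (a⁴) · (a²) → (a⁴) · a² = e, giving e as required.

Answer: a²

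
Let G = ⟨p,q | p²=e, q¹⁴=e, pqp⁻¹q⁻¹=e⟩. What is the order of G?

Enumerate words in the generators, reducing via the relations: the distinct elements are
  {e, p, q, pq, q², q³, q⁴, q⁵, q⁶, q⁷, q⁸, q⁹, pq², pq³, pq⁴, pq⁵, pq⁶, pq⁷, pq⁸, pq⁹, q¹², q¹³, q¹¹, q¹⁰, pq¹², pq¹³, pq¹¹, pq¹⁰}.
No further products give new elements, so |G| = 28.

Answer: 28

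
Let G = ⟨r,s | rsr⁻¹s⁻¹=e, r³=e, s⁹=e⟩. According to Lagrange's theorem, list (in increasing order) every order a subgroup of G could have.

|G| = 27 = 3³. By Lagrange's theorem the order of any subgroup divides 27; the divisors of 27 are 1, 3, 9, 27.

Answer: 1, 3, 9, 27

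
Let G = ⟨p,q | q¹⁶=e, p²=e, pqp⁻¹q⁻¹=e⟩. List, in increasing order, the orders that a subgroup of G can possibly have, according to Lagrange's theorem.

|G| = 32 = 2⁵. By Lagrange's theorem the order of any subgroup divides 32; the divisors of 32 are 1, 2, 4, 8, 16, 32.

Answer: 1, 2, 4, 8, 16, 32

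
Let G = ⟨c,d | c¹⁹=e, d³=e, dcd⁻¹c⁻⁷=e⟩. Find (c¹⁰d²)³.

Compute successive powers of (c¹⁰d²), reducing at each step:
  (c¹⁰d²)²: (c¹⁰d²) · c¹⁰ = c⁶d²;   (c⁶d²) · d² = c⁶d
  (c¹⁰d²)³: (c⁶d) · c¹⁰ = d;   d · d² = e

Answer: e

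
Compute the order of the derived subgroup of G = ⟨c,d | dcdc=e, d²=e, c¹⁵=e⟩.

G' = [G, G] is generated by all commutators. The generator-pair commutators are: [c, d] = c².
The subgroup they normally generate is {e, c, c², c³, c⁴, c⁵, c⁶, c⁷, c⁸, c⁹, c¹⁰, c¹¹, c¹², c¹³, c¹⁴}, of order 15.
Check: |G/G'| = 30/15 = 2 is the order of the abelianisation.

Answer: 15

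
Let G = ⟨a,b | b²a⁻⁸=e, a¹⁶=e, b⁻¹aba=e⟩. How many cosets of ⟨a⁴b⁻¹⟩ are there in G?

First find ord(a⁴b⁻¹) by computing successive powers:
  (a⁴b⁻¹)¹ = a⁴b⁻¹, (a⁴b⁻¹)² = a⁸, (a⁴b⁻¹)³ = a⁴b, (a⁴b⁻¹)⁴ = e.
So |⟨a⁴b⁻¹⟩| = ord(a⁴b⁻¹) = 4. With |G| = 32, by Lagrange [G : ⟨a⁴b⁻¹⟩] = 32/4 = 8.

Answer: 8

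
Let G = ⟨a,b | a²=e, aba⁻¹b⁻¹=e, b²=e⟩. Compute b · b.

Compute b · b by multiplying left to right and reducing via the relations at each step:
  b · b = e

Answer: e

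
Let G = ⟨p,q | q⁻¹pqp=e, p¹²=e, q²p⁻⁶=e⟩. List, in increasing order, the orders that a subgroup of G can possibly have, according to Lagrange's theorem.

|G| = 24 = 2³ · 3. By Lagrange's theorem the order of any subgroup divides 24; the divisors of 24 are 1, 2, 3, 4, 6, 8, 12, 24.

Answer: 1, 2, 3, 4, 6, 8, 12, 24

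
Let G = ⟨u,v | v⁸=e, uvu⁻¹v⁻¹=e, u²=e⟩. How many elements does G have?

Enumerate words in the generators, reducing via the relations: the distinct elements are
  {e, u, v, uv, v², v³, v⁴, v⁵, v⁶, v⁷, uv², uv³, uv⁴, uv⁵, uv⁶, uv⁷}.
No further products give new elements, so |G| = 16.

Answer: 16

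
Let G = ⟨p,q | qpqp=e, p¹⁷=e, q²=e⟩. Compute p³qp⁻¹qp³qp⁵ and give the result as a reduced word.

Multiply left to right, reducing at each step:
  (p³) · q = p³q
  (p³q) · p⁻¹ = p⁴q
  (p⁴q) · q = p⁴
  (p⁴) · p³ = p⁷
  (p⁷) · q = p⁷q
  (p⁷q) · p⁵ = p²q

Answer: p²q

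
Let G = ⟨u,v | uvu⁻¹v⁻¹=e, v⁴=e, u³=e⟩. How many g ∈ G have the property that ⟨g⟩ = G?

G is cyclic of order 12. An element generates G iff its order is 12, and a cyclic group of order 12 has exactly φ(12) = 4 such elements.

Answer: 4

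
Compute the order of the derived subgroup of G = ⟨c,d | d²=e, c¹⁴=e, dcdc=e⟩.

G' = [G, G] is generated by all commutators. The generator-pair commutators are: [c, d] = c².
The subgroup they normally generate is {e, c², c⁴, c⁶, c⁸, c¹⁰, c¹²}, of order 7.
Check: |G/G'| = 28/7 = 4 is the order of the abelianisation.

Answer: 7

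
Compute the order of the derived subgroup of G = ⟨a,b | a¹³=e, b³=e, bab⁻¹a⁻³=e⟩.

G' = [G, G] is generated by all commutators. The generator-pair commutators are: [a, b] = a¹¹.
The subgroup they normally generate is {e, a, a², a³, a⁴, a⁵, a⁶, a⁷, a⁸, a⁹, a¹⁰, a¹¹, a¹²}, of order 13.
Check: |G/G'| = 39/13 = 3 is the order of the abelianisation.

Answer: 13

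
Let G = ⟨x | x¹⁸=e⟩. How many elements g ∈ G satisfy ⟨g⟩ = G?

G is cyclic of order 18. An element generates G iff its order is 18, and a cyclic group of order 18 has exactly φ(18) = 6 such elements.

Answer: 6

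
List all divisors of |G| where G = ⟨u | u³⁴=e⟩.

|G| = 34 = 2 · 17. By Lagrange's theorem the order of any subgroup divides 34; the divisors of 34 are 1, 2, 17, 34.

Answer: 1, 2, 17, 34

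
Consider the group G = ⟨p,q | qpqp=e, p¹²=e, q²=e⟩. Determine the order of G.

Enumerate words in the generators, reducing via the relations: the distinct elements are
  {e, p, q, pq, p², p³, p⁴, p⁵, p⁶, p⁷, p⁸, p⁹, p²q, p³q, p¹¹, p¹⁰, p⁴q, p⁵q, p⁶q, p⁷q, p⁸q, p⁹q, p¹¹q, p¹⁰q}.
No further products give new elements, so |G| = 24.

Answer: 24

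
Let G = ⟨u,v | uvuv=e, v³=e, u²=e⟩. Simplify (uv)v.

Compute (uv) · v by multiplying left to right and reducing via the relations at each step:
  (uv) · v = uv²

Answer: uv²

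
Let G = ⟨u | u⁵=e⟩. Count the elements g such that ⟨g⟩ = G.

G is cyclic of order 5. An element generates G iff its order is 5, and a cyclic group of order 5 has exactly φ(5) = 4 such elements.

Answer: 4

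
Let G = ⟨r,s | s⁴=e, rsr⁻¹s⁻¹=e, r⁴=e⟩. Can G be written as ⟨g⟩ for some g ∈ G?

|G| = 16, but the maximum element order in G is 4 < 16. No single element generates all of G, so G is not cyclic.

Answer: No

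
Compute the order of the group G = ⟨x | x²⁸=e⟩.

G is generated by a single element, so G is cyclic. The relator gives x²⁸ = e and no smaller power is forced to be e, so the 28 powers {e, x, x², x³, x⁴, x⁵, x⁶, x⁷, x⁸, x⁹, x²², x²³, x²¹, x²⁰, x²⁴, x²⁵, x²⁶, x²⁷, x¹², x¹³, x¹¹, x¹⁰, x¹⁴, x¹⁵, x¹⁶, x¹⁷, x¹⁸, x¹⁹} are distinct. Hence |G| = 28.

Answer: 28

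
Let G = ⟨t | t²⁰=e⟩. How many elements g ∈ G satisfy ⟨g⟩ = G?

G is cyclic of order 20. An element generates G iff its order is 20, and a cyclic group of order 20 has exactly φ(20) = 8 such elements.

Answer: 8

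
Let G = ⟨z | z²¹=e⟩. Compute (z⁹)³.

Compute successive powers of (z⁹), reducing at each step:
  (z⁹)²: (z⁹) · z⁹ = z¹⁸
  (z⁹)³: (z¹⁸) · z⁹ = z⁶

Answer: z⁶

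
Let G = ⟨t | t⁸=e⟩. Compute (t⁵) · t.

Compute (t⁵) · t by multiplying left to right and reducing via the relations at each step:
  (t⁵) · t = t⁶

Answer: t⁶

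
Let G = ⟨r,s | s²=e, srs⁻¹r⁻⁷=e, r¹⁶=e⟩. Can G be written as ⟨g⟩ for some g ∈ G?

Every cyclic group is abelian. But r·s = rs while s·r = r⁷s, so r·s ≠ s·r and G is not abelian. Hence G is not cyclic.

Answer: No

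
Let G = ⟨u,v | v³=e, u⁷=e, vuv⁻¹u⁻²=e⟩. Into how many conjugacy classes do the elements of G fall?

The conjugacy classes (representative and size) are:
  [e] (size 1), [u²] (size 3), [u⁵] (size 3), [v] (size 7), [v²] (size 7).
Class equation: 1 + 3 + 3 + 7 + 7 = 21 = |G|. So G has 5 conjugacy classes.

Answer: 5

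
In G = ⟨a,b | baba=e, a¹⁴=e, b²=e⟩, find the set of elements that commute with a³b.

⟨a³b⟩ ⊆ C_G(a³b) since powers of a³b commute with a³b; so |C_G(a³b)| ≥ |⟨a³b⟩| = 2.
By orbit–stabilizer, |C_G(a³b)| = |G| / |conj. class of a³b| = 28 / 7 = 4.
The 4 elements commuting with a³b are {e, a⁷, a³b, a¹⁰b}.

Answer: {e, a⁷, a³b, a¹⁰b}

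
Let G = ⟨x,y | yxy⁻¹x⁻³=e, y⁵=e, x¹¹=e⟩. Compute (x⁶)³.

Compute successive powers of (x⁶), reducing at each step:
  (x⁶)²: (x⁶) · x⁶ = x
  (x⁶)³: x · x⁶ = x⁷

Answer: x⁷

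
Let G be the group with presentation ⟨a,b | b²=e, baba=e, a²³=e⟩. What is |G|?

Enumerate words in the generators, reducing via the relations: the distinct elements are
  {a, b, e, ab, a², a³, a⁴, a⁵, a⁶, a⁷, a⁸, a⁹, a²b, a²², a²¹, a²⁰, a³b, a¹², a¹³, a¹¹, a¹⁰, a¹⁴, a¹⁵, a¹⁶, a¹⁷, a¹⁸, a¹⁹, a⁴b, a⁵b, a⁶b, a⁷b, a⁸b, a⁹b, a²²b, a²¹b, a²⁰b, a¹²b, a¹³b, a¹¹b, a¹⁰b, a¹⁴b, a¹⁵b, a¹⁶b, a¹⁷b, a¹⁸b, a¹⁹b}.
No further products give new elements, so |G| = 46.

Answer: 46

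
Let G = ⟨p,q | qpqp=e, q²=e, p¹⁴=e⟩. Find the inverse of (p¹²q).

The order of (p¹²q) is 2 (smallest k with (p¹²q)ᵏ = e), so (p¹²q)⁻¹ = (p¹²q)¹ = p¹²q.
Check: (p¹²q) · (p¹²q) → (p¹²q) · p¹² = q;   q · q = e, giving e as required.

Answer: p¹²q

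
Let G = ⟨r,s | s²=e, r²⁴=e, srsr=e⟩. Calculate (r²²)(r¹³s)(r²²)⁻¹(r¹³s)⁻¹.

[(r²²), (r¹³s)] = (r²²)·(r¹³s)·(r²²)⁻¹·(r¹³s)⁻¹.
  (r²²) · (r¹³s) = r¹¹s
  (r¹¹s) · (r²) = r⁹s
  (r⁹s) · (r¹³s) = r²⁰

Answer: r²⁰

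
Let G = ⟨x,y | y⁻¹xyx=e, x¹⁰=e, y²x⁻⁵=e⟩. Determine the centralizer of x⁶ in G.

⟨x⁶⟩ ⊆ C_G(x⁶) since powers of x⁶ commute with x⁶; so |C_G(x⁶)| ≥ |⟨x⁶⟩| = 5.
By orbit–stabilizer, |C_G(x⁶)| = |G| / |conj. class of x⁶| = 20 / 2 = 10.
The 10 elements commuting with x⁶ are {e, x, x², x³, x⁴, x⁵, x⁶, x⁷, x⁸, x⁹}.

Answer: {e, x, x², x³, x⁴, x⁵, x⁶, x⁷, x⁸, x⁹}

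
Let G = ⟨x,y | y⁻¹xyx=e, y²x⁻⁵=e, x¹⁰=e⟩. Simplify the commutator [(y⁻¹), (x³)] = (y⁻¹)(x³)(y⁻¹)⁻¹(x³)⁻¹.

[(y⁻¹), (x³)] = (y⁻¹)·(x³)·(y⁻¹)⁻¹·(x³)⁻¹.
  (y⁻¹) · (x³) = x²y
  (x²y) · y = x⁷
  (x⁷) · (x⁷) = x⁴

Answer: x⁴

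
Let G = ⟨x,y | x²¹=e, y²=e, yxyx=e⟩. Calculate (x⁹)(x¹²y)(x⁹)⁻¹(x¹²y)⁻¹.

[(x⁹), (x¹²y)] = (x⁹)·(x¹²y)·(x⁹)⁻¹·(x¹²y)⁻¹.
  (x⁹) · (x¹²y) = y
  y · (x¹²) = x⁹y
  (x⁹y) · (x¹²y) = x¹⁸

Answer: x¹⁸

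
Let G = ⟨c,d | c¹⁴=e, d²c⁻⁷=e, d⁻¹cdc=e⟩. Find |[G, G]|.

G' = [G, G] is generated by all commutators. The generator-pair commutators are: [c, d] = c².
The subgroup they normally generate is {e, c², c⁴, c⁶, c⁸, c¹⁰, c¹²}, of order 7.
Check: |G/G'| = 28/7 = 4 is the order of the abelianisation.

Answer: 7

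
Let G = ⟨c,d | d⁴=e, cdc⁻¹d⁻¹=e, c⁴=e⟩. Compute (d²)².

Compute successive powers of (d²), reducing at each step:
  (d²)²: (d²) · d² = e

Answer: e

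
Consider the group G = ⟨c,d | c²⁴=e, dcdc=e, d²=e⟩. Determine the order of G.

Enumerate words in the generators, reducing via the relations: the distinct elements are
  {c, d, e, cd, c², c³, c⁴, c⁵, c⁶, c⁷, c⁸, c⁹, c²d, c²², c²³, c²¹, c²⁰, c³d, c¹², c¹³, c¹¹, c¹⁰, c¹⁴, c¹⁵, c¹⁶, c¹⁷, c¹⁸, c¹⁹, c⁴d, c⁵d, c⁶d, c⁷d, c⁸d, c⁹d, c²²d, c²³d, c²¹d, c²⁰d, c¹²d, c¹³d, c¹¹d, c¹⁰d, c¹⁴d, c¹⁵d, c¹⁶d, c¹⁷d, c¹⁸d, c¹⁹d}.
No further products give new elements, so |G| = 48.

Answer: 48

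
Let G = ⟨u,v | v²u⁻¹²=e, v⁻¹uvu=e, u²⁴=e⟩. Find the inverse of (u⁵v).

The order of (u⁵v) is 4 (smallest k with (u⁵v)ᵏ = e), so (u⁵v)⁻¹ = (u⁵v)³ = u⁵v⁻¹.
Check: (u⁵v) · (u⁵v⁻¹) → (u⁵v) · u⁵ = v;   v · v⁻¹ = e, giving e as required.

Answer: u⁵v⁻¹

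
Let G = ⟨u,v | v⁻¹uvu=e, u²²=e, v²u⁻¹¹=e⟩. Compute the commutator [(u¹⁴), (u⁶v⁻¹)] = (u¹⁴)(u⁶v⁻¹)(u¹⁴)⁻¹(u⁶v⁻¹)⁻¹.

[(u¹⁴), (u⁶v⁻¹)] = (u¹⁴)·(u⁶v⁻¹)·(u¹⁴)⁻¹·(u⁶v⁻¹)⁻¹.
  (u¹⁴) · (u⁶v⁻¹) = u⁹v
  (u⁹v) · (u⁸) = uv
  (uv) · (u⁶v) = u⁶

Answer: u⁶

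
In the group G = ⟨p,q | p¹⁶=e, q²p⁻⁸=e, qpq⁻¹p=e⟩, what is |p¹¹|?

Compute successive powers until reaching e:
  (p¹¹)¹ = p¹¹, (p¹¹)² = p⁶, (p¹¹)³ = p, (p¹¹)⁴ = p¹², (p¹¹)⁵ = p⁷, (p¹¹)⁶ = p², (p¹¹)⁷ = p¹³, (p¹¹)⁸ = p⁸, (p¹¹)⁹ = p³, (p¹¹)¹⁰ = p¹⁴, (p¹¹)¹¹ = p⁹, (p¹¹)¹² = p⁴, (p¹¹)¹³ = p¹⁵, (p¹¹)¹⁴ = p¹⁰, (p¹¹)¹⁵ = p⁵, (p¹¹)¹⁶ = e.
The smallest positive k with (p¹¹)ᵏ = e is 16.

Answer: 16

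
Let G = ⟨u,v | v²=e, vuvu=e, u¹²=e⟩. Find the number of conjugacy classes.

The conjugacy classes (representative and size) are:
  [e] (size 1), [u¹¹] (size 2), [u²] (size 2), [u⁹] (size 2), [u⁴] (size 2), [u⁵] (size 2), [u⁶] (size 1), [v] (size 6), [uv] (size 6).
Class equation: 1 + 2 + 2 + 2 + 2 + 2 + 1 + 6 + 6 = 24 = |G|. So G has 9 conjugacy classes.

Answer: 9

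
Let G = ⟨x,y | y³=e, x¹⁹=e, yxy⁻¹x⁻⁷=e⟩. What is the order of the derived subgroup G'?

G' = [G, G] is generated by all commutators. The generator-pair commutators are: [x, y] = x¹³.
The subgroup they normally generate is {e, x, x², x³, x⁴, x⁵, x⁶, x⁷, x⁸, x⁹, x¹⁰, x¹¹, x¹², x¹³, x¹⁴, x¹⁵, x¹⁶, x¹⁷, x¹⁸}, of order 19.
Check: |G/G'| = 57/19 = 3 is the order of the abelianisation.

Answer: 19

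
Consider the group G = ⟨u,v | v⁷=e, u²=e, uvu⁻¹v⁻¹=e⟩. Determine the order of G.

Enumerate words in the generators, reducing via the relations: the distinct elements are
  {e, u, v, uv, v², v³, v⁴, v⁵, v⁶, uv², uv³, uv⁴, uv⁵, uv⁶}.
No further products give new elements, so |G| = 14.

Answer: 14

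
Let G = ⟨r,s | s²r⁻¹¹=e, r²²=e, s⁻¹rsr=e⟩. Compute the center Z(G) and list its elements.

An element z ∈ Z(G) iff z commutes with every generator.
For example r¹¹ is central: (r¹¹)·r = r¹² = r·(r¹¹); (r¹¹)·s = s⁻¹ = s·(r¹¹).
Whereas r ∉ Z(G) since r·s = rs ≠ r¹⁰s⁻¹ = s·r.
Checking each of the 44 elements this way gives Z(G) = {e, r¹¹}, of order 2.

Answer: {e, r¹¹}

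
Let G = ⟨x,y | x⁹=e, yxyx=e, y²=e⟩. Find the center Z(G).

An element z ∈ Z(G) iff z commutes with every generator.
For example e is central: e·x = x = x·e; e·y = y = y·e.
Whereas x ∉ Z(G) since x·y = xy ≠ x⁸y = y·x.
Checking each of the 18 elements this way gives Z(G) = {e}, of order 1.

Answer: {e}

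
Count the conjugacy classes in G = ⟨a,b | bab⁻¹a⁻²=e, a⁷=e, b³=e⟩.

The conjugacy classes (representative and size) are:
  [e] (size 1), [a²] (size 3), [a⁵] (size 3), [b] (size 7), [b²] (size 7).
Class equation: 1 + 3 + 3 + 7 + 7 = 21 = |G|. So G has 5 conjugacy classes.

Answer: 5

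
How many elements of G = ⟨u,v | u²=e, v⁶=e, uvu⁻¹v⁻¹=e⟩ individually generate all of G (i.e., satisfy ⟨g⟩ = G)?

⟨g⟩ = G would require ord(g) = |G| = 12, but the maximum element order in G is 6 < 12. So G is not cyclic and no single element generates it: the count is 0.

Answer: 0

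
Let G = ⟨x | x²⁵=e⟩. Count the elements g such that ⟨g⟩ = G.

G is cyclic of order 25. An element generates G iff its order is 25, and a cyclic group of order 25 has exactly φ(25) = 20 such elements.

Answer: 20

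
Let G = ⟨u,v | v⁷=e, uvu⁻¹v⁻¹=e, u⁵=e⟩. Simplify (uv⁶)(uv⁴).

Compute (uv⁶) · (uv⁴) by multiplying left to right and reducing via the relations at each step:
  (uv⁶) · u = u²v⁶
  (u²v⁶) · v⁴ = u²v³

Answer: u²v³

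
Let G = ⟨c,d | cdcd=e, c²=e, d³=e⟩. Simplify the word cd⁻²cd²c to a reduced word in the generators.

Multiply left to right, reducing at each step:
  c · d⁻² = cd
  (cd) · c = d²
  (d²) · d² = d
  d · c = cd²

Answer: cd²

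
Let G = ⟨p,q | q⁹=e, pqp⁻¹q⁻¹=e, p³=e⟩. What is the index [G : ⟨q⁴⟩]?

First find ord(q⁴) by computing successive powers:
  (q⁴)¹ = q⁴, (q⁴)² = q⁸, (q⁴)³ = q³, (q⁴)⁴ = q⁷, (q⁴)⁵ = q², (q⁴)⁶ = q⁶, (q⁴)⁷ = q, (q⁴)⁸ = q⁵, (q⁴)⁹ = e.
So |⟨q⁴⟩| = ord(q⁴) = 9. With |G| = 27, by Lagrange [G : ⟨q⁴⟩] = 27/9 = 3.

Answer: 3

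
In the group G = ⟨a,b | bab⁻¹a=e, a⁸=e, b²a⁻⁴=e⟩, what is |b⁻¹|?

Compute successive powers until reaching e:
  (b⁻¹)¹ = b⁻¹, (b⁻¹)² = a⁴, (b⁻¹)³ = b, (b⁻¹)⁴ = e.
The smallest positive k with (b⁻¹)ᵏ = e is 4.

Answer: 4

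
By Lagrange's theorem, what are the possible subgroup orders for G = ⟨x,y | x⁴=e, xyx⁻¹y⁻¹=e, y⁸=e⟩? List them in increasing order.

|G| = 32 = 2⁵. By Lagrange's theorem the order of any subgroup divides 32; the divisors of 32 are 1, 2, 4, 8, 16, 32.

Answer: 1, 2, 4, 8, 16, 32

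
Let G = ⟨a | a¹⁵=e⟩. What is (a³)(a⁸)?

Compute (a³) · (a⁸) by multiplying left to right and reducing via the relations at each step:
  (a³) · a⁸ = a¹¹

Answer: a¹¹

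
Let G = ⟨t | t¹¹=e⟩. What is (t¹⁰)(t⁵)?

Compute (t¹⁰) · (t⁵) by multiplying left to right and reducing via the relations at each step:
  (t¹⁰) · t⁵ = t⁴

Answer: t⁴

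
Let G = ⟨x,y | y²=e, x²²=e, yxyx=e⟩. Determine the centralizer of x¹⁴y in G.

⟨x¹⁴y⟩ ⊆ C_G(x¹⁴y) since powers of x¹⁴y commute with x¹⁴y; so |C_G(x¹⁴y)| ≥ |⟨x¹⁴y⟩| = 2.
By orbit–stabilizer, |C_G(x¹⁴y)| = |G| / |conj. class of x¹⁴y| = 44 / 11 = 4.
The 4 elements commuting with x¹⁴y are {e, x¹¹, x³y, x¹⁴y}.

Answer: {e, x¹¹, x³y, x¹⁴y}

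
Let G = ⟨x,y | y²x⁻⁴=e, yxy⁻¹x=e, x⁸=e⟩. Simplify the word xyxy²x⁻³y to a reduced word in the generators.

Multiply left to right, reducing at each step:
  x · y = xy
  (xy) · x = y
  y · y² = y⁻¹
  (y⁻¹) · x⁻³ = x³y⁻¹
  (x³y⁻¹) · y = x³

Answer: x³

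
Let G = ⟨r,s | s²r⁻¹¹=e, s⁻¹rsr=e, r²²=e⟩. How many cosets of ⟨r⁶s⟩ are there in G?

First find ord(r⁶s) by computing successive powers:
  (r⁶s)¹ = r⁶s, (r⁶s)² = r¹¹, (r⁶s)³ = r⁶s⁻¹, (r⁶s)⁴ = e.
So |⟨r⁶s⟩| = ord(r⁶s) = 4. With |G| = 44, by Lagrange [G : ⟨r⁶s⟩] = 44/4 = 11.

Answer: 11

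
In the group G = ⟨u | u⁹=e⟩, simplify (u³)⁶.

Compute successive powers of (u³), reducing at each step:
  (u³)²: (u³) · u³ = u⁶
  (u³)³: (u⁶) · u³ = e
  (u³)⁴: e · u³ = u³
  (u³)⁵: (u³) · u³ = u⁶
  (u³)⁶: (u⁶) · u³ = e

Answer: e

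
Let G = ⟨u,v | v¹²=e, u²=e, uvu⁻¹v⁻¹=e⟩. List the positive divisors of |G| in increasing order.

|G| = 24 = 2³ · 3. By Lagrange's theorem the order of any subgroup divides 24; the divisors of 24 are 1, 2, 3, 4, 6, 8, 12, 24.

Answer: 1, 2, 3, 4, 6, 8, 12, 24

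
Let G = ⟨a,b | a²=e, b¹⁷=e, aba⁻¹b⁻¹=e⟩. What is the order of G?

Enumerate words in the generators, reducing via the relations: the distinct elements are
  {a, b, e, ab, b², b³, b⁴, b⁵, b⁶, b⁷, b⁸, b⁹, ab², ab³, ab⁴, ab⁵, ab⁶, ab⁷, ab⁸, ab⁹, b¹², b¹³, b¹¹, b¹⁰, b¹⁴, b¹⁵, b¹⁶, ab¹², ab¹³, ab¹¹, ab¹⁰, ab¹⁴, ab¹⁵, ab¹⁶}.
No further products give new elements, so |G| = 34.

Answer: 34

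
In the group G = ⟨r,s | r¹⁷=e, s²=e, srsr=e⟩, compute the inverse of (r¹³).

The order of (r¹³) is 17 (smallest k with (r¹³)ᵏ = e), so (r¹³)⁻¹ = (r¹³)¹⁶ = r⁴.
Check: (r¹³) · (r⁴) → (r¹³) · r⁴ = e, giving e as required.

Answer: r⁴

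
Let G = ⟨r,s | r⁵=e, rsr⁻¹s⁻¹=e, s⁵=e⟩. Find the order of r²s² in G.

Compute successive powers until reaching e:
  (r²s²)¹ = r²s², (r²s²)² = r⁴s⁴, (r²s²)³ = rs, (r²s²)⁴ = r³s³, (r²s²)⁵ = e.
The smallest positive k with (r²s²)ᵏ = e is 5.

Answer: 5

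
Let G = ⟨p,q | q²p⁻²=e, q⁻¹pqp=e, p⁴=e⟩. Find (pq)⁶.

Compute successive powers of (pq), reducing at each step:
  (pq)²: (pq) · p = q;   q · q = p²
  (pq)³: (p²) · p = p³;   (p³) · q = pq⁻¹
  (pq)⁴: (pq⁻¹) · p = q⁻¹;   (q⁻¹) · q = e
  (pq)⁵: e · p = p;   p · q = pq
  (pq)⁶: (pq) · p = q;   q · q = p²

Answer: p²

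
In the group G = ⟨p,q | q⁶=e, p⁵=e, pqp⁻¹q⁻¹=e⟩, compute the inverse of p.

The order of p is 5 (smallest k with pᵏ = e), so p⁻¹ = p⁴ = p⁴.
Check: p · (p⁴) → p · p⁴ = e, giving e as required.

Answer: p⁴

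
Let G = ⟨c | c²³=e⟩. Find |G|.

G is generated by a single element, so G is cyclic. The relator gives c²³ = e and no smaller power is forced to be e, so the 23 powers {c, e, c², c³, c⁴, c⁵, c⁶, c⁷, c⁸, c⁹, c²², c²¹, c²⁰, c¹², c¹³, c¹¹, c¹⁰, c¹⁴, c¹⁵, c¹⁶, c¹⁷, c¹⁸, c¹⁹} are distinct. Hence |G| = 23.

Answer: 23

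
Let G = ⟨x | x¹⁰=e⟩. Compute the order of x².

Compute successive powers until reaching e:
  (x²)¹ = x², (x²)² = x⁴, (x²)³ = x⁶, (x²)⁴ = x⁸, (x²)⁵ = e.
The smallest positive k with (x²)ᵏ = e is 5.

Answer: 5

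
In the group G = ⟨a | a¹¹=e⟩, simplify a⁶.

Compute successive powers of a, reducing at each step:
  a²: a · a = a²
  a³: (a²) · a = a³
  a⁴: (a³) · a = a⁴
  a⁵: (a⁴) · a = a⁵
  a⁶: (a⁵) · a = a⁶

Answer: a⁶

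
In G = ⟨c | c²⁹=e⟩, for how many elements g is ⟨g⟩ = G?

G is cyclic of order 29. An element generates G iff its order is 29, and a cyclic group of order 29 has exactly φ(29) = 28 such elements.

Answer: 28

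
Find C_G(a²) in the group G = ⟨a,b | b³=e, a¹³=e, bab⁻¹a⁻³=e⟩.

⟨a²⟩ ⊆ C_G(a²) since powers of a² commute with a²; so |C_G(a²)| ≥ |⟨a²⟩| = 13.
By orbit–stabilizer, |C_G(a²)| = |G| / |conj. class of a²| = 39 / 3 = 13.
The 13 elements commuting with a² are {e, a, a², a³, a⁴, a⁵, a⁶, a⁷, a⁸, a⁹, a¹⁰, a¹¹, a¹²}.

Answer: {e, a, a², a³, a⁴, a⁵, a⁶, a⁷, a⁸, a⁹, a¹⁰, a¹¹, a¹²}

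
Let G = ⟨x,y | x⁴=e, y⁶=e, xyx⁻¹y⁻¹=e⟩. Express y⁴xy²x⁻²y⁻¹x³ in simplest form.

Multiply left to right, reducing at each step:
  (y⁴) · x = xy⁴
  (xy⁴) · y² = x
  x · x⁻² = x³
  (x³) · y⁻¹ = x³y⁵
  (x³y⁵) · x³ = x²y⁵

Answer: x²y⁵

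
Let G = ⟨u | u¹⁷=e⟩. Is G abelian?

G has a single generator, so G is cyclic and hence abelian.

Answer: Yes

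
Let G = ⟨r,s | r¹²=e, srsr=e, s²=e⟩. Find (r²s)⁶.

Compute successive powers of (r²s), reducing at each step:
  (r²s)²: (r²s) · r² = s;   s · s = e
  (r²s)³: e · r² = r²;   (r²) · s = r²s
  (r²s)⁴: (r²s) · r² = s;   s · s = e
  (r²s)⁵: e · r² = r²;   (r²) · s = r²s
  (r²s)⁶: (r²s) · r² = s;   s · s = e

Answer: e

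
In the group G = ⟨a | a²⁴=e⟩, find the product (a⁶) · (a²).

Compute (a⁶) · (a²) by multiplying left to right and reducing via the relations at each step:
  (a⁶) · a² = a⁸

Answer: a⁸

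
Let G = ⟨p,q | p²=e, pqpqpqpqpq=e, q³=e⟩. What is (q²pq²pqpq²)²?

Compute successive powers of (q²pq²pqpq²), reducing at each step:
  (q²pq²pqpq²)²: (q²pq²pqpq²) · q² = q²pq²pqpq;   (q²pq²pqpq) · p = q²pqpq²pq²;   (q²pqpq²pq²) · q² = q²pqpq²pq;   (q²pqpq²pq) · p = q²pqpq²pqp;   (q²pqpq²pqp) · q = qpq²pqpq²p;   (qpq²pqpq²p) · p = qpq²pqpq²;   (qpq²pqpq²) · q² = qpq²pqpq

Answer: qpq²pqpq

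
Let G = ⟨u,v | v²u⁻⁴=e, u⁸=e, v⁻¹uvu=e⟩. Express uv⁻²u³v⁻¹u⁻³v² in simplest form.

Multiply left to right, reducing at each step:
  u · v⁻² = u⁵
  (u⁵) · u³ = e
  e · v⁻¹ = v⁻¹
  (v⁻¹) · u⁻³ = u³v⁻¹
  (u³v⁻¹) · v² = u³v

Answer: u³v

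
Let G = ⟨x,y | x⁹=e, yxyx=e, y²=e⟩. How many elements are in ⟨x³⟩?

|⟨x³⟩| equals the order of x³. Compute successive powers until reaching e:
  (x³)¹ = x³, (x³)² = x⁶, (x³)³ = e.
The smallest positive k with (x³)ᵏ = e is 3, so |⟨x³⟩| = 3.

Answer: 3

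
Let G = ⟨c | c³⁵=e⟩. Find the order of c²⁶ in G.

Compute successive powers until reaching e:
  (c²⁶)¹ = c²⁶, (c²⁶)² = c¹⁷, (c²⁶)³ = c⁸, (c²⁶)⁴ = c³⁴, (c²⁶)⁵ = c²⁵, (c²⁶)⁶ = c¹⁶, (c²⁶)⁷ = c⁷, (c²⁶)⁸ = c³³, (c²⁶)⁹ = c²⁴, (c²⁶)¹⁰ = c¹⁵, (c²⁶)¹¹ = c⁶, (c²⁶)¹² = c³², (c²⁶)¹³ = c²³, (c²⁶)¹⁴ = c¹⁴, (c²⁶)¹⁵ = c⁵, (c²⁶)¹⁶ = c³¹, (c²⁶)¹⁷ = c²², (c²⁶)¹⁸ = c¹³, (c²⁶)¹⁹ = c⁴, (c²⁶)²⁰ = c³⁰, (c²⁶)²¹ = c²¹, (c²⁶)²² = c¹², (c²⁶)²³ = c³, (c²⁶)²⁴ = c²⁹, (c²⁶)²⁵ = c²⁰, (c²⁶)²⁶ = c¹¹, (c²⁶)²⁷ = c², (c²⁶)²⁸ = c²⁸, (c²⁶)²⁹ = c¹⁹, (c²⁶)³⁰ = c¹⁰, (c²⁶)³¹ = c, (c²⁶)³² = c²⁷, (c²⁶)³³ = c¹⁸, (c²⁶)³⁴ = c⁹, (c²⁶)³⁵ = e.
The smallest positive k with (c²⁶)ᵏ = e is 35.

Answer: 35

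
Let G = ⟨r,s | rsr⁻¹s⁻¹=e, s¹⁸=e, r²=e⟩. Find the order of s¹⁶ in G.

Compute successive powers until reaching e:
  (s¹⁶)¹ = s¹⁶, (s¹⁶)² = s¹⁴, (s¹⁶)³ = s¹², (s¹⁶)⁴ = s¹⁰, (s¹⁶)⁵ = s⁸, (s¹⁶)⁶ = s⁶, (s¹⁶)⁷ = s⁴, (s¹⁶)⁸ = s², (s¹⁶)⁹ = e.
The smallest positive k with (s¹⁶)ᵏ = e is 9.

Answer: 9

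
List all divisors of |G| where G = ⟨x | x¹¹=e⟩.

|G| = 11 = 11. By Lagrange's theorem the order of any subgroup divides 11; the divisors of 11 are 1, 11.

Answer: 1, 11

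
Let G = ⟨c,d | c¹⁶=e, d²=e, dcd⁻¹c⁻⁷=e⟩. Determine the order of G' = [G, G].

G' = [G, G] is generated by all commutators. The generator-pair commutators are: [c, d] = c¹⁰.
The subgroup they normally generate is {e, c², c⁴, c⁶, c⁸, c¹⁰, c¹², c¹⁴}, of order 8.
Check: |G/G'| = 32/8 = 4 is the order of the abelianisation.

Answer: 8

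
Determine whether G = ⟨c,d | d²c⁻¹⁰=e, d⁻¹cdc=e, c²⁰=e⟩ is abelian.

c·d = cd but d·c = c⁹d⁻¹, so c·d ≠ d·c and G is not abelian.

Answer: No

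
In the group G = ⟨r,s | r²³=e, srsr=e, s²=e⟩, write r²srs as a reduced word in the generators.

Multiply left to right, reducing at each step:
  (r²) · s = r²s
  (r²s) · r = rs
  (rs) · s = r

Answer: r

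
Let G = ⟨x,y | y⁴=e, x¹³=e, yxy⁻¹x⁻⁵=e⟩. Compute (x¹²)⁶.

Compute successive powers of (x¹²), reducing at each step:
  (x¹²)²: (x¹²) · x¹² = x¹¹
  (x¹²)³: (x¹¹) · x¹² = x¹⁰
  (x¹²)⁴: (x¹⁰) · x¹² = x⁹
  (x¹²)⁵: (x⁹) · x¹² = x⁸
  (x¹²)⁶: (x⁸) · x¹² = x⁷

Answer: x⁷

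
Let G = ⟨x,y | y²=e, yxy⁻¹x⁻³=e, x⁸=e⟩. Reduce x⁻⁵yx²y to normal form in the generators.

Multiply left to right, reducing at each step:
  (x³) · y = x³y
  (x³y) · x² = xy
  (xy) · y = x

Answer: x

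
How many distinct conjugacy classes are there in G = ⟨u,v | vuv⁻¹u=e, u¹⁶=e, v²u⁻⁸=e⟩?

The conjugacy classes (representative and size) are:
  [e] (size 1), [u] (size 2), [u¹⁴] (size 2), [u¹³] (size 2), [u¹²] (size 2), [u⁵] (size 2), [u¹⁰] (size 2), [u⁷] (size 2), [u⁸] (size 1), [v⁻¹] (size 8), [u⁷v⁻¹] (size 8).
Class equation: 1 + 2 + 2 + 2 + 2 + 2 + 2 + 2 + 1 + 8 + 8 = 32 = |G|. So G has 11 conjugacy classes.

Answer: 11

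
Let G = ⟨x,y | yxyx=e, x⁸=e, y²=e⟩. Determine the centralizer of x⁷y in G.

⟨x⁷y⟩ ⊆ C_G(x⁷y) since powers of x⁷y commute with x⁷y; so |C_G(x⁷y)| ≥ |⟨x⁷y⟩| = 2.
By orbit–stabilizer, |C_G(x⁷y)| = |G| / |conj. class of x⁷y| = 16 / 4 = 4.
The 4 elements commuting with x⁷y are {e, x⁴, x⁷y, x³y}.

Answer: {e, x⁴, x⁷y, x³y}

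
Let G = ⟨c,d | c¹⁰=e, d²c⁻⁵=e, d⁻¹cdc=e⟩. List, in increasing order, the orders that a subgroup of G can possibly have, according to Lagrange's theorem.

|G| = 20 = 2² · 5. By Lagrange's theorem the order of any subgroup divides 20; the divisors of 20 are 1, 2, 4, 5, 10, 20.

Answer: 1, 2, 4, 5, 10, 20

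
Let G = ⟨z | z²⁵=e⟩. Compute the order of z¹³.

Compute successive powers until reaching e:
  (z¹³)¹ = z¹³, (z¹³)² = z, (z¹³)³ = z¹⁴, (z¹³)⁴ = z², (z¹³)⁵ = z¹⁵, (z¹³)⁶ = z³, (z¹³)⁷ = z¹⁶, (z¹³)⁸ = z⁴, (z¹³)⁹ = z¹⁷, (z¹³)¹⁰ = z⁵, (z¹³)¹¹ = z¹⁸, (z¹³)¹² = z⁶, (z¹³)¹³ = z¹⁹, (z¹³)¹⁴ = z⁷, (z¹³)¹⁵ = z²⁰, (z¹³)¹⁶ = z⁸, (z¹³)¹⁷ = z²¹, (z¹³)¹⁸ = z⁹, (z¹³)¹⁹ = z²², (z¹³)²⁰ = z¹⁰, (z¹³)²¹ = z²³, (z¹³)²² = z¹¹, (z¹³)²³ = z²⁴, (z¹³)²⁴ = z¹², (z¹³)²⁵ = e.
The smallest positive k with (z¹³)ᵏ = e is 25.

Answer: 25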